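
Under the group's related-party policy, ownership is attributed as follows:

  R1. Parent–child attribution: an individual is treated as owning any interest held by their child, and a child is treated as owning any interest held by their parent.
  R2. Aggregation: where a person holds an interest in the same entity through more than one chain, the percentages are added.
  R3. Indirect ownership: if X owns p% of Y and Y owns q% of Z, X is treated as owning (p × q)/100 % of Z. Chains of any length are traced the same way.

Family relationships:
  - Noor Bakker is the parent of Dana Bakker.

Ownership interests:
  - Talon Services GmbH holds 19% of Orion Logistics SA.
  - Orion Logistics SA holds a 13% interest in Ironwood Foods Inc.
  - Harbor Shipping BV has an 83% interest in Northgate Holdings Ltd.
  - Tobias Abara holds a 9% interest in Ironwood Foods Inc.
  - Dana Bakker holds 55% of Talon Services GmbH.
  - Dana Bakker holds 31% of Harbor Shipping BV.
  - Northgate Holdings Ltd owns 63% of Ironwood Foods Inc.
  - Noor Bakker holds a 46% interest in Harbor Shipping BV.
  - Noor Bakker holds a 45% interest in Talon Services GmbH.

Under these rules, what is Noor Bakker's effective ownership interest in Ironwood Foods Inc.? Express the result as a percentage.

42.7333%

By parent–child attribution (R1), Noor Bakker is treated as also owning Dana Bakker's interest in Talon Services GmbH, giving 45% + 55% = 100%.
By parent–child attribution (R1), Noor Bakker is treated as also owning Dana Bakker's interest in Harbor Shipping BV, giving 46% + 31% = 77%.
Chain via Talon Services GmbH → Orion Logistics SA (R3): 100% × 19% × 13% = 2.47% of Ironwood Foods Inc.
Chain via Harbor Shipping BV → Northgate Holdings Ltd (R3): 77% × 83% × 63% = 40.2633% of Ironwood Foods Inc.
Aggregating (R2): 2.47% + 40.2633% = 42.7333%.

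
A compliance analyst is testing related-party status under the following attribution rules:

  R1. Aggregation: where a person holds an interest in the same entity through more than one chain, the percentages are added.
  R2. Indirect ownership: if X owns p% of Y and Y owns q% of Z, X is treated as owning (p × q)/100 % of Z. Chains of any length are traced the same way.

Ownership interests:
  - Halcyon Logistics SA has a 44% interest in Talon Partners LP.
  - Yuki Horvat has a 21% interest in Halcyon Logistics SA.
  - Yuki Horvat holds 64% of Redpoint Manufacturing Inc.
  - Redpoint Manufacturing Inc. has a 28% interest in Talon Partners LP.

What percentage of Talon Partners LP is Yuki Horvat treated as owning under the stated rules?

Chain via Halcyon Logistics SA (R2): 21% × 44% = 9.24% of Talon Partners LP.
Chain via Redpoint Manufacturing Inc. (R2): 64% × 28% = 17.92% of Talon Partners LP.
Aggregating (R1): 9.24% + 17.92% = 27.16%.

27.16%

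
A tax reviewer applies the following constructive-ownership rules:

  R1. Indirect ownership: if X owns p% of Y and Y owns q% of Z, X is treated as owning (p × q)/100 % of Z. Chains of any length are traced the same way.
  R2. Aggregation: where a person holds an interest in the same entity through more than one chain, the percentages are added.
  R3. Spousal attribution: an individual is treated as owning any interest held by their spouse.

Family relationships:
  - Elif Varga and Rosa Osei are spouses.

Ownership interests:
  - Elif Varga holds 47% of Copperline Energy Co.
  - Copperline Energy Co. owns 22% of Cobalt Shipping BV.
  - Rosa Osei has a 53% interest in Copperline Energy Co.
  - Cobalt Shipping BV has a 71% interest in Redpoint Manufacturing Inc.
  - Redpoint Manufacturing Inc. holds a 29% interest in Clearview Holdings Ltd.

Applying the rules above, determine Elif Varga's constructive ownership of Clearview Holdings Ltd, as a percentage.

By spousal attribution (R3), Elif Varga is treated as also owning Rosa Osei's interest in Copperline Energy Co, giving 47% + 53% = 100%.
Chain via Copperline Energy Co. → Cobalt Shipping BV → Redpoint Manufacturing Inc. (R1): 100% × 22% × 71% × 29% = 4.5298% of Clearview Holdings Ltd.

4.5298%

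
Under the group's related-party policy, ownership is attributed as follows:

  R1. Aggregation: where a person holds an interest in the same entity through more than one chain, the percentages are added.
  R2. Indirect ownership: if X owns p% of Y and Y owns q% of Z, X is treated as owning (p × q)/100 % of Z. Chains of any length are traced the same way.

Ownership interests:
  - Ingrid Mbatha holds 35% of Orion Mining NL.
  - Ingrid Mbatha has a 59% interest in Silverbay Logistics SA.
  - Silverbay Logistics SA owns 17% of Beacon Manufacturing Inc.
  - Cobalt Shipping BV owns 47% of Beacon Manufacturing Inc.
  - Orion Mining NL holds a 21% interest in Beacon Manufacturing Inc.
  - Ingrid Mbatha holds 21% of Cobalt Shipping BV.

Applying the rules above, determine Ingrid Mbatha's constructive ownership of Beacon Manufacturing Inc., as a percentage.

Chain via Cobalt Shipping BV (R2): 21% × 47% = 9.87% of Beacon Manufacturing Inc.
Chain via Silverbay Logistics SA (R2): 59% × 17% = 10.03% of Beacon Manufacturing Inc.
Chain via Orion Mining NL (R2): 35% × 21% = 7.35% of Beacon Manufacturing Inc.
Aggregating (R1): 9.87% + 10.03% + 7.35% = 27.25%.

27.25%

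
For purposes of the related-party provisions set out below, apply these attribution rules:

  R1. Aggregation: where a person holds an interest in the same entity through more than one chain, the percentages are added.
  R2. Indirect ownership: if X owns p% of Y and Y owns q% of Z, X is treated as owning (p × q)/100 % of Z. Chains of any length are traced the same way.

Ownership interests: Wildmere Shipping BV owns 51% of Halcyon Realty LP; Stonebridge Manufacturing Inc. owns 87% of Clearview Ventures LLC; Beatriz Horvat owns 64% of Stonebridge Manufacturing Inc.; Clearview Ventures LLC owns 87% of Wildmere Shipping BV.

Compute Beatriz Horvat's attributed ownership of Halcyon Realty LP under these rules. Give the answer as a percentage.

Chain via Stonebridge Manufacturing Inc. → Clearview Ventures LLC → Wildmere Shipping BV (R2): 64% × 87% × 87% × 51% = 24.705216% of Halcyon Realty LP.

24.705216%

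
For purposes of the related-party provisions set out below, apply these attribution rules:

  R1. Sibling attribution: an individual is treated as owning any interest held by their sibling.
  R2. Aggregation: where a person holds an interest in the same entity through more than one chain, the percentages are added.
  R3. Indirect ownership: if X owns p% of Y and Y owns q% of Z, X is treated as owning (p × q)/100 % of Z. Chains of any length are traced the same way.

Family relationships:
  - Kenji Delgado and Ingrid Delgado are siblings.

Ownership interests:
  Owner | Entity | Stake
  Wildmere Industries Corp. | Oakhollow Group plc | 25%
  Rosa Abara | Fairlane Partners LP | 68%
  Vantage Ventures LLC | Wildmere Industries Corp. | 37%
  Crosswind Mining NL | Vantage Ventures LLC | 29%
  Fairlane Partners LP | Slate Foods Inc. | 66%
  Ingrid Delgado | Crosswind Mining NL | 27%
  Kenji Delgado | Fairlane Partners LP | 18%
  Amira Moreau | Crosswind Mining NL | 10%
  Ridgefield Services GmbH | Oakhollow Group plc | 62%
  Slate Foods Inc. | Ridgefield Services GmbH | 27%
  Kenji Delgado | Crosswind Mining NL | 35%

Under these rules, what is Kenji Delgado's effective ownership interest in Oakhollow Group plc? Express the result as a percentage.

3.651862%

By sibling attribution (R1), Kenji Delgado is treated as also owning Ingrid Delgado's interest in Crosswind Mining NL, giving 35% + 27% = 62%.
Chain via Fairlane Partners LP → Slate Foods Inc. → Ridgefield Services GmbH (R3): 18% × 66% × 27% × 62% = 1.988712% of Oakhollow Group plc.
Chain via Crosswind Mining NL → Vantage Ventures LLC → Wildmere Industries Corp. (R3): 62% × 29% × 37% × 25% = 1.66315% of Oakhollow Group plc.
Aggregating (R2): 1.988712% + 1.66315% = 3.651862%.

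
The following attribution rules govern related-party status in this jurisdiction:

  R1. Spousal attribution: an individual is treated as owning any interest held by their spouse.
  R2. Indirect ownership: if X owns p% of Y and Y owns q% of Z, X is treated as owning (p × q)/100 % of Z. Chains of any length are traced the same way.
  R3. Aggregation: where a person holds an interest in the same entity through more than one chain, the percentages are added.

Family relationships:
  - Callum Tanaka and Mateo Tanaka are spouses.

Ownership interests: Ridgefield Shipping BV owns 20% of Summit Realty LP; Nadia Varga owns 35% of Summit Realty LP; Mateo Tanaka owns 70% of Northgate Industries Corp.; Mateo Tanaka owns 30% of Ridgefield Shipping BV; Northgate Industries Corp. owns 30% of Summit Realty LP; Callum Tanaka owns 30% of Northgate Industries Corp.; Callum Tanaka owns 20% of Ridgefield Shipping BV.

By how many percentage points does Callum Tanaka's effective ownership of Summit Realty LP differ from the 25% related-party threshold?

15

By spousal attribution (R1), Callum Tanaka is treated as also owning Mateo Tanaka's interest in Northgate Industries Corp, giving 30% + 70% = 100%.
By spousal attribution (R1), Callum Tanaka is treated as also owning Mateo Tanaka's interest in Ridgefield Shipping BV, giving 20% + 30% = 50%.
Chain via Northgate Industries Corp. (R2): 100% × 30% = 30% of Summit Realty LP.
Chain via Ridgefield Shipping BV (R2): 50% × 20% = 10% of Summit Realty LP.
Aggregating (R3): 30% + 10% = 40%.
40% exceeds the 25% threshold by 15 percentage points.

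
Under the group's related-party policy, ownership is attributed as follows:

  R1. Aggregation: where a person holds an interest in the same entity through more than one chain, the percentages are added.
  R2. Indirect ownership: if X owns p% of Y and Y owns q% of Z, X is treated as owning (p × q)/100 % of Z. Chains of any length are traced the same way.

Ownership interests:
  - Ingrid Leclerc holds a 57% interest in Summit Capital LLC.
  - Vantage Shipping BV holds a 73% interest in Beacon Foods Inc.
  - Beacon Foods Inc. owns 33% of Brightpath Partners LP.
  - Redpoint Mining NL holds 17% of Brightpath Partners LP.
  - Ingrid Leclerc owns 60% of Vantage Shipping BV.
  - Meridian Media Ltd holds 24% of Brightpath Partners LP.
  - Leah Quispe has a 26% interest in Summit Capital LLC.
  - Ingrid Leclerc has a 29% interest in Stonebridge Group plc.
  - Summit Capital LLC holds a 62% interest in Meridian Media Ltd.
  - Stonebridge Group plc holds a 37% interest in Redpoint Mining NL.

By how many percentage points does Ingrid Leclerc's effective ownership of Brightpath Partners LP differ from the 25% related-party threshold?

0.2403

Chain via Vantage Shipping BV → Beacon Foods Inc. (R2): 60% × 73% × 33% = 14.454% of Brightpath Partners LP.
Chain via Summit Capital LLC → Meridian Media Ltd (R2): 57% × 62% × 24% = 8.4816% of Brightpath Partners LP.
Chain via Stonebridge Group plc → Redpoint Mining NL (R2): 29% × 37% × 17% = 1.8241% of Brightpath Partners LP.
Aggregating (R1): 14.454% + 8.4816% + 1.8241% = 24.7597%.
24.7597% falls short of the 25% threshold by 0.2403 percentage points.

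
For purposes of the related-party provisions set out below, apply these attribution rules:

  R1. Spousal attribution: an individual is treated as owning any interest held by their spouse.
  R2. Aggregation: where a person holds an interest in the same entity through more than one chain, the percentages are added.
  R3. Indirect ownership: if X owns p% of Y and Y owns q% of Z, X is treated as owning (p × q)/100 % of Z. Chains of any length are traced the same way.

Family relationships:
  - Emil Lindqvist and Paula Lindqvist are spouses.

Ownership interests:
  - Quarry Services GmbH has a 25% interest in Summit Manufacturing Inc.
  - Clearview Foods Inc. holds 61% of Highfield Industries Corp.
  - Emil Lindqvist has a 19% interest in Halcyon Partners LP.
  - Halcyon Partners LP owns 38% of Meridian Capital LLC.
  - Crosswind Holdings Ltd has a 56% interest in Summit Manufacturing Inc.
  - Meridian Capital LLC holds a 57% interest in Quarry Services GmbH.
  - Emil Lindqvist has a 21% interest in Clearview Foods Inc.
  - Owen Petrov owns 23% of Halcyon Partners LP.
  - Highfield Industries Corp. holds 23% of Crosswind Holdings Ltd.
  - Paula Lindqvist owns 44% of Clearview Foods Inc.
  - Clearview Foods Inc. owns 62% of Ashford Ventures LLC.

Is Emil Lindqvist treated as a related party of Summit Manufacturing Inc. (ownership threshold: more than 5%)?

Yes

By spousal attribution (R1), Emil Lindqvist is treated as also owning Paula Lindqvist's interest in Clearview Foods Inc, giving 21% + 44% = 65%.
Chain via Halcyon Partners LP → Meridian Capital LLC → Quarry Services GmbH (R3): 19% × 38% × 57% × 25% = 1.02885% of Summit Manufacturing Inc.
Chain via Clearview Foods Inc. → Highfield Industries Corp. → Crosswind Holdings Ltd (R3): 65% × 61% × 23% × 56% = 5.10692% of Summit Manufacturing Inc.
Aggregating (R2): 1.02885% + 5.10692% = 6.13577%.
6.13577% exceeds the 5% threshold, so Emil is a related party to Summit Manufacturing Inc.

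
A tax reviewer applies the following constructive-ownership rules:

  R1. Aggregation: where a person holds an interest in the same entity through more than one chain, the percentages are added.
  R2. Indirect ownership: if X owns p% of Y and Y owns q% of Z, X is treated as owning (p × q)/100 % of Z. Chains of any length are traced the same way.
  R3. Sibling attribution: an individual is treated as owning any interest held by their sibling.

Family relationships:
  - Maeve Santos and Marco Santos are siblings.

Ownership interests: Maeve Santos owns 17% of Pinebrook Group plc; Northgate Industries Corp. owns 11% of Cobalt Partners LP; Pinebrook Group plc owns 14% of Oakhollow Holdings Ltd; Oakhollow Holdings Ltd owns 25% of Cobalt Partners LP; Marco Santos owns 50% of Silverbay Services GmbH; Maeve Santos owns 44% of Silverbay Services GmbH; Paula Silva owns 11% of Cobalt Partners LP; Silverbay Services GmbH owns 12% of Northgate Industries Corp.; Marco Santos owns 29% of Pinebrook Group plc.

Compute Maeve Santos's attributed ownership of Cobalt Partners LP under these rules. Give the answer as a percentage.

By sibling attribution (R3), Maeve Santos is treated as also owning Marco Santos's interest in Silverbay Services GmbH, giving 44% + 50% = 94%.
By sibling attribution (R3), Maeve Santos is treated as also owning Marco Santos's interest in Pinebrook Group plc, giving 17% + 29% = 46%.
Chain via Silverbay Services GmbH → Northgate Industries Corp. (R2): 94% × 12% × 11% = 1.2408% of Cobalt Partners LP.
Chain via Pinebrook Group plc → Oakhollow Holdings Ltd (R2): 46% × 14% × 25% = 1.61% of Cobalt Partners LP.
Aggregating (R1): 1.2408% + 1.61% = 2.8508%.

2.8508%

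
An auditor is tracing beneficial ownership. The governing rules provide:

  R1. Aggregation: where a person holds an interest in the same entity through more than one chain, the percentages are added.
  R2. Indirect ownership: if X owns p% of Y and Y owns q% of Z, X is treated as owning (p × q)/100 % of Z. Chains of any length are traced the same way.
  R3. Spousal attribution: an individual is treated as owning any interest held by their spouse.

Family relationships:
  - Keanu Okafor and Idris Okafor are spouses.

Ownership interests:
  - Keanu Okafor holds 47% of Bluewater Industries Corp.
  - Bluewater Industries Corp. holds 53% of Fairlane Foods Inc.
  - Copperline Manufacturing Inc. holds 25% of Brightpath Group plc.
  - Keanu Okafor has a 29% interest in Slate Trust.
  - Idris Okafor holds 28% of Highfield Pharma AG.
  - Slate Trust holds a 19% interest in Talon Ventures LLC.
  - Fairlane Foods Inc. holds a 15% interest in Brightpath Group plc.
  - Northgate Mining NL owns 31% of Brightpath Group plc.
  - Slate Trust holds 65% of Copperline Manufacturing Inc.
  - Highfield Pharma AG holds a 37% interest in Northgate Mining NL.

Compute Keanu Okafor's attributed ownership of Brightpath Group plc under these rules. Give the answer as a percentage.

By spousal attribution (R3), Keanu Okafor is treated as owning Idris Okafor's 28% interest in Highfield Pharma AG.
Chain via Bluewater Industries Corp. → Fairlane Foods Inc. (R2): 47% × 53% × 15% = 3.7365% of Brightpath Group plc.
Chain via Slate Trust → Copperline Manufacturing Inc. (R2): 29% × 65% × 25% = 4.7125% of Brightpath Group plc.
Chain via Highfield Pharma AG → Northgate Mining NL (R2): 28% × 37% × 31% = 3.2116% of Brightpath Group plc.
Aggregating (R1): 3.7365% + 4.7125% + 3.2116% = 11.6606%.

11.6606%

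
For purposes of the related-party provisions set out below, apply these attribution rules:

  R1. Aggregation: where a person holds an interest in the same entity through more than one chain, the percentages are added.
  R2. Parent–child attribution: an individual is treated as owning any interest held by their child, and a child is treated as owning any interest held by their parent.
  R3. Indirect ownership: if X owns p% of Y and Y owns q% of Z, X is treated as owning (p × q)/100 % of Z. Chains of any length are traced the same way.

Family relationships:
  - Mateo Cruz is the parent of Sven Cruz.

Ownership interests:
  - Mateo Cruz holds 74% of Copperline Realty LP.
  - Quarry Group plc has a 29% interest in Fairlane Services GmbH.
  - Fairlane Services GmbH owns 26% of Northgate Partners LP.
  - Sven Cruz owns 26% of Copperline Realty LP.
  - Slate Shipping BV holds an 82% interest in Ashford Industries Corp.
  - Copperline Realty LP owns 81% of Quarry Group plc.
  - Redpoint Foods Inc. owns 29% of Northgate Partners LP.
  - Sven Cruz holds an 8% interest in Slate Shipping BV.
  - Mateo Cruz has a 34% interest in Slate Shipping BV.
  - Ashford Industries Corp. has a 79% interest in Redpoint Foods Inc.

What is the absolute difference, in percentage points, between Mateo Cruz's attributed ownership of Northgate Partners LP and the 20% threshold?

By parent–child attribution (R2), Mateo Cruz is treated as also owning Sven Cruz's interest in Copperline Realty LP, giving 74% + 26% = 100%.
By parent–child attribution (R2), Mateo Cruz is treated as also owning Sven Cruz's interest in Slate Shipping BV, giving 34% + 8% = 42%.
Chain via Copperline Realty LP → Quarry Group plc → Fairlane Services GmbH (R3): 100% × 81% × 29% × 26% = 6.1074% of Northgate Partners LP.
Chain via Slate Shipping BV → Ashford Industries Corp. → Redpoint Foods Inc. (R3): 42% × 82% × 79% × 29% = 7.890204% of Northgate Partners LP.
Aggregating (R1): 6.1074% + 7.890204% = 13.997604%.
13.997604% falls short of the 20% threshold by 6.002396 percentage points.

6.002396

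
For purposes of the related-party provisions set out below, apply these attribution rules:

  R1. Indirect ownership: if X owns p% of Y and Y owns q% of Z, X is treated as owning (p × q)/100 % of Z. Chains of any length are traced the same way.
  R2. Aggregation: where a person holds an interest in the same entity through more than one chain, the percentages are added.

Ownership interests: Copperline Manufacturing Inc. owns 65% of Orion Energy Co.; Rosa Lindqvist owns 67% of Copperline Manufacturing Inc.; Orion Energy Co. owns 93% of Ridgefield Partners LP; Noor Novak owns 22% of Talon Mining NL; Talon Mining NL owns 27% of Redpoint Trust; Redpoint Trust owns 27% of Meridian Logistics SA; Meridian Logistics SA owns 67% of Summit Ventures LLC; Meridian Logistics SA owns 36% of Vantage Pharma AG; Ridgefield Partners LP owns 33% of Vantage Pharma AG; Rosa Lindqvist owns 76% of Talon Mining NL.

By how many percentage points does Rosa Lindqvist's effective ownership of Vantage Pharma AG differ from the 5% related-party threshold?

Chain via Copperline Manufacturing Inc. → Orion Energy Co. → Ridgefield Partners LP (R1): 67% × 65% × 93% × 33% = 13.365495% of Vantage Pharma AG.
Chain via Talon Mining NL → Redpoint Trust → Meridian Logistics SA (R1): 76% × 27% × 27% × 36% = 1.994544% of Vantage Pharma AG.
Aggregating (R2): 13.365495% + 1.994544% = 15.360039%.
15.360039% exceeds the 5% threshold by 10.360039 percentage points.

10.360039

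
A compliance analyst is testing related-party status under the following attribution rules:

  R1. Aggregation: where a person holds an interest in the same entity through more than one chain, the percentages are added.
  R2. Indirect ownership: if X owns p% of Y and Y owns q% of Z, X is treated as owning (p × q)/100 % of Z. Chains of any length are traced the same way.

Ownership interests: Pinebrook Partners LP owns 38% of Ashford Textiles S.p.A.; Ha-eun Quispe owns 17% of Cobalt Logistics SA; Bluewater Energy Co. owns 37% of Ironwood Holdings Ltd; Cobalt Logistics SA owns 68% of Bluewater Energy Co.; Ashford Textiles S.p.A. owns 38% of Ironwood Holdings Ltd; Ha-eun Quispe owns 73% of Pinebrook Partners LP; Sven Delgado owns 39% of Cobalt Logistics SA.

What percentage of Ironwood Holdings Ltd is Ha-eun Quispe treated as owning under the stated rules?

14.8184%

Chain via Cobalt Logistics SA → Bluewater Energy Co. (R2): 17% × 68% × 37% = 4.2772% of Ironwood Holdings Ltd.
Chain via Pinebrook Partners LP → Ashford Textiles S.p.A. (R2): 73% × 38% × 38% = 10.5412% of Ironwood Holdings Ltd.
Aggregating (R1): 4.2772% + 10.5412% = 14.8184%.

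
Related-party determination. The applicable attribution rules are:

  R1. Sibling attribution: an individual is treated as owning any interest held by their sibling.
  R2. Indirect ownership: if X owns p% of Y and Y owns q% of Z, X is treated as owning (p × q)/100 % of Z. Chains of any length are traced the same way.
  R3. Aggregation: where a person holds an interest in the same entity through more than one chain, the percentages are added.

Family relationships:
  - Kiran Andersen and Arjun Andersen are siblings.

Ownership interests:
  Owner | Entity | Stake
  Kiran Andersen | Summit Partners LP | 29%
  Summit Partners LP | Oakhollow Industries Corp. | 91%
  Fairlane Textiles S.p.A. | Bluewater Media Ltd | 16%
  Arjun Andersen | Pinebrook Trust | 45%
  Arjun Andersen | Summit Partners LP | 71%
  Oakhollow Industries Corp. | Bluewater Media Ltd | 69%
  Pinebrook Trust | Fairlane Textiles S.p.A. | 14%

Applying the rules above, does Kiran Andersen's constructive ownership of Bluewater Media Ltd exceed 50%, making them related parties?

By sibling attribution (R1), Kiran Andersen is treated as also owning Arjun Andersen's interest in Summit Partners LP, giving 29% + 71% = 100%.
By sibling attribution (R1), Kiran Andersen is treated as owning Arjun Andersen's 45% interest in Pinebrook Trust.
Chain via Summit Partners LP → Oakhollow Industries Corp. (R2): 100% × 91% × 69% = 62.79% of Bluewater Media Ltd.
Chain via Pinebrook Trust → Fairlane Textiles S.p.A. (R2): 45% × 14% × 16% = 1.008% of Bluewater Media Ltd.
Aggregating (R3): 62.79% + 1.008% = 63.798%.
63.798% exceeds the 50% threshold, so Kiran is a related party to Bluewater Media Ltd.

Yes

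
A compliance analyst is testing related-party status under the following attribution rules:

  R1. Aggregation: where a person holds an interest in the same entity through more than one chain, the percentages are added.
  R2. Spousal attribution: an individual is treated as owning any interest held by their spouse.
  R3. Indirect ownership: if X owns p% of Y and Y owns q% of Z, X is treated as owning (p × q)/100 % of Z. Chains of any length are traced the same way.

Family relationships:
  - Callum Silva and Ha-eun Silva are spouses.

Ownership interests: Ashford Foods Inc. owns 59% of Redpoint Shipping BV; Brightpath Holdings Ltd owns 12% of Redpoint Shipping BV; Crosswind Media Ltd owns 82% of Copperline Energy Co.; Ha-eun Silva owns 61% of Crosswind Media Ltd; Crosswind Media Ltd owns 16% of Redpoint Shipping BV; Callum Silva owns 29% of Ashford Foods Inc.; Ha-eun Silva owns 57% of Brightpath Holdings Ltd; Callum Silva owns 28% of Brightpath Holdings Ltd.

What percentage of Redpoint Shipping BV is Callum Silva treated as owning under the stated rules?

By spousal attribution (R2), Callum Silva is treated as also owning Ha-eun Silva's interest in Brightpath Holdings Ltd, giving 28% + 57% = 85%.
By spousal attribution (R2), Callum Silva is treated as owning Ha-eun Silva's 61% interest in Crosswind Media Ltd.
Chain via Ashford Foods Inc. (R3): 29% × 59% = 17.11% of Redpoint Shipping BV.
Chain via Brightpath Holdings Ltd (R3): 85% × 12% = 10.2% of Redpoint Shipping BV.
Chain via Crosswind Media Ltd (R3): 61% × 16% = 9.76% of Redpoint Shipping BV.
Aggregating (R1): 17.11% + 10.2% + 9.76% = 37.07%.

37.07%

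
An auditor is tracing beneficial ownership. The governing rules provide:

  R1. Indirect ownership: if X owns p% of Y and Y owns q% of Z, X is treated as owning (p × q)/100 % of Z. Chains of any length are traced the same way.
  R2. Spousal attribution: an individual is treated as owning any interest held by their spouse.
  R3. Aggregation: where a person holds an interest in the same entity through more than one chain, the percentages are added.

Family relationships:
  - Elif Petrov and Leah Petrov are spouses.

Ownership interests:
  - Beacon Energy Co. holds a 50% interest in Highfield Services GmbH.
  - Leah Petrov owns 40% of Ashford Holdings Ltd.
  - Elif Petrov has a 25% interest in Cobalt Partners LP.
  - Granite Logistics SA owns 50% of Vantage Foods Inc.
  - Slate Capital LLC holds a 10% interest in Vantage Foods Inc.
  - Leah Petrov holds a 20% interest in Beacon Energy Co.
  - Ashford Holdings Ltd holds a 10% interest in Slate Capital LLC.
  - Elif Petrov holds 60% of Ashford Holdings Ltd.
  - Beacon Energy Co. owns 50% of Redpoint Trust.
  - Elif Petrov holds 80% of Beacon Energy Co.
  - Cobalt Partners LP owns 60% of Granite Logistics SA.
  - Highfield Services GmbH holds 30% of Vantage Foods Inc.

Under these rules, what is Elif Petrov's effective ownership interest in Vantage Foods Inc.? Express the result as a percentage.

By spousal attribution (R2), Elif Petrov is treated as also owning Leah Petrov's interest in Ashford Holdings Ltd, giving 60% + 40% = 100%.
By spousal attribution (R2), Elif Petrov is treated as also owning Leah Petrov's interest in Beacon Energy Co, giving 80% + 20% = 100%.
Chain via Ashford Holdings Ltd → Slate Capital LLC (R1): 100% × 10% × 10% = 1% of Vantage Foods Inc.
Chain via Beacon Energy Co. → Highfield Services GmbH (R1): 100% × 50% × 30% = 15% of Vantage Foods Inc.
Chain via Cobalt Partners LP → Granite Logistics SA (R1): 25% × 60% × 50% = 7.5% of Vantage Foods Inc.
Aggregating (R3): 1% + 15% + 7.5% = 23.5%.

23.5%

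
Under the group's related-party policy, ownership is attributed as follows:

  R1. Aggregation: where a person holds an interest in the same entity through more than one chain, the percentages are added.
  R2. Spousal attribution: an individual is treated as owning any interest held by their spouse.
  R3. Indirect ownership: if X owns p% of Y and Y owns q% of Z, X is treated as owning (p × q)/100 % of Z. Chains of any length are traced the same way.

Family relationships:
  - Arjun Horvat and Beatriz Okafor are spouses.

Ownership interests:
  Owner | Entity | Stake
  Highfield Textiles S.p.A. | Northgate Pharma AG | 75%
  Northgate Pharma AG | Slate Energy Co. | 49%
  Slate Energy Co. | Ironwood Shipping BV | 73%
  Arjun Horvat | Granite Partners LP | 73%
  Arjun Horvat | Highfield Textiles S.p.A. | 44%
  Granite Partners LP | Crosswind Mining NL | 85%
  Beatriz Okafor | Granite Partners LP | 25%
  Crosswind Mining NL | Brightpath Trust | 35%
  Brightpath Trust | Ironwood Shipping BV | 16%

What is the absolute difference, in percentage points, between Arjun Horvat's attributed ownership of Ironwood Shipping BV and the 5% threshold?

By spousal attribution (R2), Arjun Horvat is treated as also owning Beatriz Okafor's interest in Granite Partners LP, giving 73% + 25% = 98%.
Chain via Granite Partners LP → Crosswind Mining NL → Brightpath Trust (R3): 98% × 85% × 35% × 16% = 4.6648% of Ironwood Shipping BV.
Chain via Highfield Textiles S.p.A. → Northgate Pharma AG → Slate Energy Co. (R3): 44% × 75% × 49% × 73% = 11.8041% of Ironwood Shipping BV.
Aggregating (R1): 4.6648% + 11.8041% = 16.4689%.
16.4689% exceeds the 5% threshold by 11.4689 percentage points.

11.4689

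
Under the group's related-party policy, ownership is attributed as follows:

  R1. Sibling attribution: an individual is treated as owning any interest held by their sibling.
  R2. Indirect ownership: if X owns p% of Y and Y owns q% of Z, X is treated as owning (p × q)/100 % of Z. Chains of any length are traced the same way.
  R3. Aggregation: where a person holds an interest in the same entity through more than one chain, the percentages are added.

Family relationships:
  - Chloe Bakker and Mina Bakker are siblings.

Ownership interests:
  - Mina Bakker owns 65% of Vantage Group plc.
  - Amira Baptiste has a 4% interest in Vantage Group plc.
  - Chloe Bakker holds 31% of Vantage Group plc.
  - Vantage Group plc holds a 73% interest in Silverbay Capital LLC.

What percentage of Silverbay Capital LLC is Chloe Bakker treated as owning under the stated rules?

By sibling attribution (R1), Chloe Bakker is treated as also owning Mina Bakker's interest in Vantage Group plc, giving 31% + 65% = 96%.
Chain via Vantage Group plc (R2): 96% × 73% = 70.08% of Silverbay Capital LLC.

70.08%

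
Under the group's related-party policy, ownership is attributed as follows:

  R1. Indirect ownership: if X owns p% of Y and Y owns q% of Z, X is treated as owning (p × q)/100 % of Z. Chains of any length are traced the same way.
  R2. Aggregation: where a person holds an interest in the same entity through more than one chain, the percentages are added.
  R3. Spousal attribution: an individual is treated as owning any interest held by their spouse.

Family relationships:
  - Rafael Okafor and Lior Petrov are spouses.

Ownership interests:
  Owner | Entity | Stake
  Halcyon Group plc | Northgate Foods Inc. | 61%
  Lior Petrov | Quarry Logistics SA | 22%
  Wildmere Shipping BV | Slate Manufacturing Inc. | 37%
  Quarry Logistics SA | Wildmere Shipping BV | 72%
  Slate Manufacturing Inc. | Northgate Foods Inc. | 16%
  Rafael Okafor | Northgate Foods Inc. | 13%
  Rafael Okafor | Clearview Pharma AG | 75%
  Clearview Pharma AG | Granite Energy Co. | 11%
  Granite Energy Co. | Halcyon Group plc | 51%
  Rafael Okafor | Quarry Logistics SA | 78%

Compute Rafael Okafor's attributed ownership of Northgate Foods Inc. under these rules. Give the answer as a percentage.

By spousal attribution (R3), Rafael Okafor is treated as also owning Lior Petrov's interest in Quarry Logistics SA, giving 78% + 22% = 100%.
Chain via Quarry Logistics SA → Wildmere Shipping BV → Slate Manufacturing Inc. (R1): 100% × 72% × 37% × 16% = 4.2624% of Northgate Foods Inc.
Chain via Clearview Pharma AG → Granite Energy Co. → Halcyon Group plc (R1): 75% × 11% × 51% × 61% = 2.566575% of Northgate Foods Inc.
Direct interest in Northgate Foods Inc: 13%.
Aggregating (R2): 4.2624% + 2.566575% + 13% = 19.828975%.

19.828975%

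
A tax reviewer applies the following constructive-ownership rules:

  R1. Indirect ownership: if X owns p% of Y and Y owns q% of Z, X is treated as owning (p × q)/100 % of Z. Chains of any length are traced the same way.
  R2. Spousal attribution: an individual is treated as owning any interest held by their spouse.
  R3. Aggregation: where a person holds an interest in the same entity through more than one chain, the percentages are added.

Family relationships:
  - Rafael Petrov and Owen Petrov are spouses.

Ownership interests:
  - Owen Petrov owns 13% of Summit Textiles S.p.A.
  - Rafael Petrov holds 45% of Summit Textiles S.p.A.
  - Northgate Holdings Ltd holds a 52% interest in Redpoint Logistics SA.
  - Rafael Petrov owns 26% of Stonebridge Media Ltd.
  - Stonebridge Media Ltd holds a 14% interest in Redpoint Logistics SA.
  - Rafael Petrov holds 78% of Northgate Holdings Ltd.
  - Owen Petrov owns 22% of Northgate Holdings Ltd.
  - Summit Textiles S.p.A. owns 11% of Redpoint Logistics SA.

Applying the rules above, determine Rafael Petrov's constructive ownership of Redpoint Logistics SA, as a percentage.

By spousal attribution (R2), Rafael Petrov is treated as also owning Owen Petrov's interest in Summit Textiles S.p.A, giving 45% + 13% = 58%.
By spousal attribution (R2), Rafael Petrov is treated as also owning Owen Petrov's interest in Northgate Holdings Ltd, giving 78% + 22% = 100%.
Chain via Summit Textiles S.p.A. (R1): 58% × 11% = 6.38% of Redpoint Logistics SA.
Chain via Stonebridge Media Ltd (R1): 26% × 14% = 3.64% of Redpoint Logistics SA.
Chain via Northgate Holdings Ltd (R1): 100% × 52% = 52% of Redpoint Logistics SA.
Aggregating (R3): 6.38% + 3.64% + 52% = 62.02%.

62.02%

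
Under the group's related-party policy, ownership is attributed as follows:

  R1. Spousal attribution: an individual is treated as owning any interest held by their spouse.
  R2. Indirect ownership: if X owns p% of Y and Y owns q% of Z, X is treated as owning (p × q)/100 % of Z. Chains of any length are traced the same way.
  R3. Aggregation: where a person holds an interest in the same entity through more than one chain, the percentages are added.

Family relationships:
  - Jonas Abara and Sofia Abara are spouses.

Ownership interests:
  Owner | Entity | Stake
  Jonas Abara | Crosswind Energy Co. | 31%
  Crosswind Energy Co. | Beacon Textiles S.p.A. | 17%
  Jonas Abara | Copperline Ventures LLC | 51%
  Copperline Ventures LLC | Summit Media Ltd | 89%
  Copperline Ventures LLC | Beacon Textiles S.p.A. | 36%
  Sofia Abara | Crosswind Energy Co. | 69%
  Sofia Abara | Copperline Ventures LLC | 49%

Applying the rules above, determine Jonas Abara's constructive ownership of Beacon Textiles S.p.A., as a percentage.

53%

By spousal attribution (R1), Jonas Abara is treated as also owning Sofia Abara's interest in Copperline Ventures LLC, giving 51% + 49% = 100%.
By spousal attribution (R1), Jonas Abara is treated as also owning Sofia Abara's interest in Crosswind Energy Co, giving 31% + 69% = 100%.
Chain via Copperline Ventures LLC (R2): 100% × 36% = 36% of Beacon Textiles S.p.A.
Chain via Crosswind Energy Co. (R2): 100% × 17% = 17% of Beacon Textiles S.p.A.
Aggregating (R3): 36% + 17% = 53%.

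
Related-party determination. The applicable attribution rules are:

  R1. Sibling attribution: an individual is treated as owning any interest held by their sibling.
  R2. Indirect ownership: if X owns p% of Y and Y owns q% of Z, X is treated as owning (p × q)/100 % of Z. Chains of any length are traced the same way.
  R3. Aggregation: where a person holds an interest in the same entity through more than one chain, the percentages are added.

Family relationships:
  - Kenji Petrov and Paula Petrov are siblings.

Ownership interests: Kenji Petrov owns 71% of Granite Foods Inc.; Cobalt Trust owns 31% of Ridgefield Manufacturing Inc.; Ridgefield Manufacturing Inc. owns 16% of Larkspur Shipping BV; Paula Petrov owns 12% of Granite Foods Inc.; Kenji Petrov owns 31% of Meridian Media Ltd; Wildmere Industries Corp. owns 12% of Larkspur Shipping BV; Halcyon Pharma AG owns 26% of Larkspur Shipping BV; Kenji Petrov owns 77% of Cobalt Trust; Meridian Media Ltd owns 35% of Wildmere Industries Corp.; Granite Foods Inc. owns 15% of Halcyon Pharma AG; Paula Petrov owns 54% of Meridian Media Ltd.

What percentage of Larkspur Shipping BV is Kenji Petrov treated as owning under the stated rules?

10.6262%

By sibling attribution (R1), Kenji Petrov is treated as also owning Paula Petrov's interest in Granite Foods Inc, giving 71% + 12% = 83%.
By sibling attribution (R1), Kenji Petrov is treated as also owning Paula Petrov's interest in Meridian Media Ltd, giving 31% + 54% = 85%.
Chain via Cobalt Trust → Ridgefield Manufacturing Inc. (R2): 77% × 31% × 16% = 3.8192% of Larkspur Shipping BV.
Chain via Granite Foods Inc. → Halcyon Pharma AG (R2): 83% × 15% × 26% = 3.237% of Larkspur Shipping BV.
Chain via Meridian Media Ltd → Wildmere Industries Corp. (R2): 85% × 35% × 12% = 3.57% of Larkspur Shipping BV.
Aggregating (R3): 3.8192% + 3.237% + 3.57% = 10.6262%.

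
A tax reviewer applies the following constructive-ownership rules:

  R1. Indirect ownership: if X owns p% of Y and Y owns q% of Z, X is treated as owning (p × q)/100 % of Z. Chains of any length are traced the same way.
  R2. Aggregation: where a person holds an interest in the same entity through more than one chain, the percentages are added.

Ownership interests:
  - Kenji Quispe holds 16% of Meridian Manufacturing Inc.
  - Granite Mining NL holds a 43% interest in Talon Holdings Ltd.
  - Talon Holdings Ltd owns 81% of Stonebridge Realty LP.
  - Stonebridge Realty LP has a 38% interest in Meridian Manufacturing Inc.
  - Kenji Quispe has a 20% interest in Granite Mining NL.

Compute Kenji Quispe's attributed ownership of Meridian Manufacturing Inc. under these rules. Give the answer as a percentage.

18.64708%

Chain via Granite Mining NL → Talon Holdings Ltd → Stonebridge Realty LP (R1): 20% × 43% × 81% × 38% = 2.64708% of Meridian Manufacturing Inc.
Direct interest in Meridian Manufacturing Inc: 16%.
Aggregating (R2): 2.64708% + 16% = 18.64708%.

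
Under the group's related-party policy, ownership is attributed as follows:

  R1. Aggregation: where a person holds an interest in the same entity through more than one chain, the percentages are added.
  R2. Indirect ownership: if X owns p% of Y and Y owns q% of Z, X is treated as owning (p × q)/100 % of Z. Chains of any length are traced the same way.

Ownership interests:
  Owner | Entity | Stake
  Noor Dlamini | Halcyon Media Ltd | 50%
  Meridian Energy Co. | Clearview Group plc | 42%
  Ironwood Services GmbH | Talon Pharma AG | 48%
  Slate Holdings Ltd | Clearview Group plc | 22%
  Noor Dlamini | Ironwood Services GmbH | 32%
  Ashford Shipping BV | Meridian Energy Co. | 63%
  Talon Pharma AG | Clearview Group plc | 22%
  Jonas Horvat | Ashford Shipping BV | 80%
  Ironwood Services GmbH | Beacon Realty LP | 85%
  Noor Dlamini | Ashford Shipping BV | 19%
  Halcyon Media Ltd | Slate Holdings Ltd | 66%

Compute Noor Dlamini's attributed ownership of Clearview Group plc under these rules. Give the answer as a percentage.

15.6666%

Chain via Ironwood Services GmbH → Talon Pharma AG (R2): 32% × 48% × 22% = 3.3792% of Clearview Group plc.
Chain via Ashford Shipping BV → Meridian Energy Co. (R2): 19% × 63% × 42% = 5.0274% of Clearview Group plc.
Chain via Halcyon Media Ltd → Slate Holdings Ltd (R2): 50% × 66% × 22% = 7.26% of Clearview Group plc.
Aggregating (R1): 3.3792% + 5.0274% + 7.26% = 15.6666%.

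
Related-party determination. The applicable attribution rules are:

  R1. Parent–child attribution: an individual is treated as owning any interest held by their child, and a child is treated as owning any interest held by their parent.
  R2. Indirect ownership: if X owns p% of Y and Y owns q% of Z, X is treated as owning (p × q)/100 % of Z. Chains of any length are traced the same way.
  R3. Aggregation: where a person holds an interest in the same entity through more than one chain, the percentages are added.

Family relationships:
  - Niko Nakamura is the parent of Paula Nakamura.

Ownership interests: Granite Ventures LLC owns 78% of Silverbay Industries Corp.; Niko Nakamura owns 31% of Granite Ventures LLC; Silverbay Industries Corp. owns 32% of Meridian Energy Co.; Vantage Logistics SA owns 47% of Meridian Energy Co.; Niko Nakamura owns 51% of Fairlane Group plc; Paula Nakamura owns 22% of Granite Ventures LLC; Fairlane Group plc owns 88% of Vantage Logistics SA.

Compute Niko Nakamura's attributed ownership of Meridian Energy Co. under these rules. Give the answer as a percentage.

34.3224%

By parent–child attribution (R1), Niko Nakamura is treated as also owning Paula Nakamura's interest in Granite Ventures LLC, giving 31% + 22% = 53%.
Chain via Fairlane Group plc → Vantage Logistics SA (R2): 51% × 88% × 47% = 21.0936% of Meridian Energy Co.
Chain via Granite Ventures LLC → Silverbay Industries Corp. (R2): 53% × 78% × 32% = 13.2288% of Meridian Energy Co.
Aggregating (R3): 21.0936% + 13.2288% = 34.3224%.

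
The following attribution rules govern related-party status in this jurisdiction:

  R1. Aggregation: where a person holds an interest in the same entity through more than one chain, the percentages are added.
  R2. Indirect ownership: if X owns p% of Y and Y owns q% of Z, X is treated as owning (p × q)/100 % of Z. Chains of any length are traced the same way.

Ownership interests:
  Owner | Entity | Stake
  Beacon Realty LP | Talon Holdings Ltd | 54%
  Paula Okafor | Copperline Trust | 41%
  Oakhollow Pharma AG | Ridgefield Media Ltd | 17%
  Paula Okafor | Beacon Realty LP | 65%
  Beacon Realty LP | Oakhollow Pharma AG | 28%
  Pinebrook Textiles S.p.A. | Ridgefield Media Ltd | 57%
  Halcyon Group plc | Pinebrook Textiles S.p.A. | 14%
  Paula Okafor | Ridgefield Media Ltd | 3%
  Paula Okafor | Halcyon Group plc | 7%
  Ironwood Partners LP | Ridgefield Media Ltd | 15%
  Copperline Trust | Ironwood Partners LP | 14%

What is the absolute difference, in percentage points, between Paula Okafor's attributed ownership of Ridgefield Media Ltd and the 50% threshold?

Chain via Copperline Trust → Ironwood Partners LP (R2): 41% × 14% × 15% = 0.861% of Ridgefield Media Ltd.
Chain via Beacon Realty LP → Oakhollow Pharma AG (R2): 65% × 28% × 17% = 3.094% of Ridgefield Media Ltd.
Chain via Halcyon Group plc → Pinebrook Textiles S.p.A. (R2): 7% × 14% × 57% = 0.5586% of Ridgefield Media Ltd.
Direct interest in Ridgefield Media Ltd: 3%.
Aggregating (R1): 0.861% + 3.094% + 0.5586% + 3% = 7.5136%.
7.5136% falls short of the 50% threshold by 42.4864 percentage points.

42.4864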